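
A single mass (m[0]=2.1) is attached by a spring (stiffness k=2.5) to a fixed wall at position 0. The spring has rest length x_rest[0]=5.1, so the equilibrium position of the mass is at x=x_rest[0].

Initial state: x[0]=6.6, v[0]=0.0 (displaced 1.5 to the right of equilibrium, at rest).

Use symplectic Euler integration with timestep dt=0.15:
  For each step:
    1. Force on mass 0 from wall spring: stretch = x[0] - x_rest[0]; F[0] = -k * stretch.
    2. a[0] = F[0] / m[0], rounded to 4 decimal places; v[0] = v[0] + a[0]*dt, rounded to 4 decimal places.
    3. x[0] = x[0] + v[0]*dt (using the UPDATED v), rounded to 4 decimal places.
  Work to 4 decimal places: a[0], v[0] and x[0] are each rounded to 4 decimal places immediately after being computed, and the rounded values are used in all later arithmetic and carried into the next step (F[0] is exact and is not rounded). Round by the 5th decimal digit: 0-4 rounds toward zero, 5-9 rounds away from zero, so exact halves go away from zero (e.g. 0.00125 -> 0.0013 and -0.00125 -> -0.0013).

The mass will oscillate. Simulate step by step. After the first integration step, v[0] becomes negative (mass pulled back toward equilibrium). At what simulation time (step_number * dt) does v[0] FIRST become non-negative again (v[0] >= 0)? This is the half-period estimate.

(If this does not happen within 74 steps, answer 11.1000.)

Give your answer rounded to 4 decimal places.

Answer: 3.0000

Derivation:
Step 0: x=[6.6000] v=[0.0000]
Step 1: x=[6.5598] v=[-0.2679]
Step 2: x=[6.4805] v=[-0.5286]
Step 3: x=[6.3642] v=[-0.7751]
Step 4: x=[6.2141] v=[-1.0009]
Step 5: x=[6.0341] v=[-1.1998]
Step 6: x=[5.8291] v=[-1.3666]
Step 7: x=[5.6046] v=[-1.4968]
Step 8: x=[5.3666] v=[-1.5869]
Step 9: x=[5.1214] v=[-1.6345]
Step 10: x=[4.8757] v=[-1.6383]
Step 11: x=[4.6360] v=[-1.5983]
Step 12: x=[4.4087] v=[-1.5154]
Step 13: x=[4.1999] v=[-1.3920]
Step 14: x=[4.0152] v=[-1.2313]
Step 15: x=[3.8596] v=[-1.0376]
Step 16: x=[3.7372] v=[-0.8161]
Step 17: x=[3.6513] v=[-0.5727]
Step 18: x=[3.6042] v=[-0.3140]
Step 19: x=[3.5972] v=[-0.0469]
Step 20: x=[3.6304] v=[0.2215]
First v>=0 after going negative at step 20, time=3.0000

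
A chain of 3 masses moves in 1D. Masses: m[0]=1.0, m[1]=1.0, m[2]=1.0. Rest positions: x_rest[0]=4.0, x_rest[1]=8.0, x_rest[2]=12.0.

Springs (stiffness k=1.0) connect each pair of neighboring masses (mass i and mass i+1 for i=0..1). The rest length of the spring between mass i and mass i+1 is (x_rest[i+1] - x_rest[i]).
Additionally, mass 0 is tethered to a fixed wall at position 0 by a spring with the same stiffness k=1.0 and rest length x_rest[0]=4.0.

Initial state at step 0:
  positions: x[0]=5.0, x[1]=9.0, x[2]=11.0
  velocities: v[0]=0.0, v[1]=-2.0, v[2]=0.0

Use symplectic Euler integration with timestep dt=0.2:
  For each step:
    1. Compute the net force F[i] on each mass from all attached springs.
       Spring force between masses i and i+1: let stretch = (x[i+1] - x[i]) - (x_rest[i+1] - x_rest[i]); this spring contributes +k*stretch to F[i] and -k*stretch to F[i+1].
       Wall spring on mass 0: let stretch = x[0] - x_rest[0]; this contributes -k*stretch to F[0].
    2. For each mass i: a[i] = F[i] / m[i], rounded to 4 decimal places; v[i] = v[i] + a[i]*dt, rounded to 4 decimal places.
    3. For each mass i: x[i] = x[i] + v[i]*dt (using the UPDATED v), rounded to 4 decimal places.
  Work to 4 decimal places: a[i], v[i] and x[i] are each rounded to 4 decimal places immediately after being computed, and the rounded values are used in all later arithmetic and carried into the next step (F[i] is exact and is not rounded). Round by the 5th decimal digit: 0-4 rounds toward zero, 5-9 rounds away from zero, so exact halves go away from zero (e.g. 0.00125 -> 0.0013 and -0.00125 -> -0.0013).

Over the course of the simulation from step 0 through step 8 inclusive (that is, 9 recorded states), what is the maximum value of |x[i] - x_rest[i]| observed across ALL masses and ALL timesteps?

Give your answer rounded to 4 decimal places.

Answer: 1.8967

Derivation:
Step 0: x=[5.0000 9.0000 11.0000] v=[0.0000 -2.0000 0.0000]
Step 1: x=[4.9600 8.5200 11.0800] v=[-0.2000 -2.4000 0.4000]
Step 2: x=[4.8640 8.0000 11.2176] v=[-0.4800 -2.6000 0.6880]
Step 3: x=[4.6989 7.4833 11.3865] v=[-0.8256 -2.5837 0.8445]
Step 4: x=[4.4572 7.0113 11.5593] v=[-1.2085 -2.3599 0.8639]
Step 5: x=[4.1394 6.6191 11.7102] v=[-1.5891 -1.9611 0.7543]
Step 6: x=[3.7552 6.3313 11.8174] v=[-1.9210 -1.4388 0.5361]
Step 7: x=[3.3238 6.1599 11.8652] v=[-2.1568 -0.8568 0.2389]
Step 8: x=[2.8729 6.1033 11.8448] v=[-2.2543 -0.2830 -0.1022]
Max displacement = 1.8967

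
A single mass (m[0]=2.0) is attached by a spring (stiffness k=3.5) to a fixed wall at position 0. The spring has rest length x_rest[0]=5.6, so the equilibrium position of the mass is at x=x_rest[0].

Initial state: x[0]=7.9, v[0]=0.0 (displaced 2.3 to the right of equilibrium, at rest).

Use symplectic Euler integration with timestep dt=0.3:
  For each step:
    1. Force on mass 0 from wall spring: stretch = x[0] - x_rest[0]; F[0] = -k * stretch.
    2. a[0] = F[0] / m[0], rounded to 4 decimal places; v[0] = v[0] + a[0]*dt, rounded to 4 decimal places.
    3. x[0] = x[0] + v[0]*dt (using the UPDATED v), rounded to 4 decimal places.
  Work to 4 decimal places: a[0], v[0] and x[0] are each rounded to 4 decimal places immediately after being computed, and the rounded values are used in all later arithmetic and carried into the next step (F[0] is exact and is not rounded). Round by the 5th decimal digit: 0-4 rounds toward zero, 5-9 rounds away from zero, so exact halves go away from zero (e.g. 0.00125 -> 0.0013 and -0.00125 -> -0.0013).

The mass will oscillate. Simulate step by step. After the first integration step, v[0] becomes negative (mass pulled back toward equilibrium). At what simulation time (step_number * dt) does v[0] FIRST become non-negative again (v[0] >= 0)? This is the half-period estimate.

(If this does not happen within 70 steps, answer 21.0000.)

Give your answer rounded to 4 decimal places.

Answer: 2.4000

Derivation:
Step 0: x=[7.9000] v=[0.0000]
Step 1: x=[7.5378] v=[-1.2075]
Step 2: x=[6.8703] v=[-2.2249]
Step 3: x=[6.0028] v=[-2.8918]
Step 4: x=[5.0718] v=[-3.1033]
Step 5: x=[4.2240] v=[-2.8260]
Step 6: x=[3.5929] v=[-2.1036]
Step 7: x=[3.2779] v=[-1.0499]
Step 8: x=[3.3287] v=[0.1692]
First v>=0 after going negative at step 8, time=2.4000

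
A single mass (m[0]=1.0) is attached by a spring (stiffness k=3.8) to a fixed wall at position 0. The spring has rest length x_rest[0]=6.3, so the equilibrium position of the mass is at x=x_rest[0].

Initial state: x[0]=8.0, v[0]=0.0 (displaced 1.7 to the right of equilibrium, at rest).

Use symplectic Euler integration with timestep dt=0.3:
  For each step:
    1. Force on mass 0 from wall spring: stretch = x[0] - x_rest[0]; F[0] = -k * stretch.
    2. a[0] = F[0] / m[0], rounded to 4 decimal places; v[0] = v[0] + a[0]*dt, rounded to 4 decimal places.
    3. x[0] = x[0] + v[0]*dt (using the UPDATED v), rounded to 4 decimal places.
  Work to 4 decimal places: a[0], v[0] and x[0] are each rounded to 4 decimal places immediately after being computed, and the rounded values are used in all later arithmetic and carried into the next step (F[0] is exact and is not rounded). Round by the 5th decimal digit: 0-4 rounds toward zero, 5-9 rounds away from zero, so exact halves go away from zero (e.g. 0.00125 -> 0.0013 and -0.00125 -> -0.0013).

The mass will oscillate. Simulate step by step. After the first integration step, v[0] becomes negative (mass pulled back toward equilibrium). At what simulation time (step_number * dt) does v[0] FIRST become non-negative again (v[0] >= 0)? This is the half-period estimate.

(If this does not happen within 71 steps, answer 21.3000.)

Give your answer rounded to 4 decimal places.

Answer: 1.8000

Derivation:
Step 0: x=[8.0000] v=[0.0000]
Step 1: x=[7.4186] v=[-1.9380]
Step 2: x=[6.4546] v=[-3.2132]
Step 3: x=[5.4378] v=[-3.3895]
Step 4: x=[4.7158] v=[-2.4066]
Step 5: x=[4.5356] v=[-0.6006]
Step 6: x=[4.9588] v=[1.4108]
First v>=0 after going negative at step 6, time=1.8000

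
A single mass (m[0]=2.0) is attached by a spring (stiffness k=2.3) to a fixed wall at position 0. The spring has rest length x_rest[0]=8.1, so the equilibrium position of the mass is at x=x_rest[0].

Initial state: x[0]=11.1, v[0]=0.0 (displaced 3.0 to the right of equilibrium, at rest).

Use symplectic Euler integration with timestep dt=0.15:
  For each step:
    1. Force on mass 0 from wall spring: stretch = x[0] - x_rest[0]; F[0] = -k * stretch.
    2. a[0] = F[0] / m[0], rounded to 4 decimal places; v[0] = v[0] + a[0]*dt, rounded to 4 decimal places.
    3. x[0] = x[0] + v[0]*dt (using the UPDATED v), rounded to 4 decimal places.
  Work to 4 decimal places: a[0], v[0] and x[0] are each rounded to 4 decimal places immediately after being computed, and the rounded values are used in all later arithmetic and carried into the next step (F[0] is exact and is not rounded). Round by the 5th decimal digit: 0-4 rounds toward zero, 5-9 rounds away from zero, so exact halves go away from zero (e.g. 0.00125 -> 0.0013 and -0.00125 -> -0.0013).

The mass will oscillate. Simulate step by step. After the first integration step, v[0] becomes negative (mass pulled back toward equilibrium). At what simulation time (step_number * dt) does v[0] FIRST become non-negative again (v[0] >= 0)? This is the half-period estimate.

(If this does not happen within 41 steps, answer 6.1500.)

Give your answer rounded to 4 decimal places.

Step 0: x=[11.1000] v=[0.0000]
Step 1: x=[11.0224] v=[-0.5175]
Step 2: x=[10.8692] v=[-1.0216]
Step 3: x=[10.6443] v=[-1.4993]
Step 4: x=[10.3536] v=[-1.9382]
Step 5: x=[10.0046] v=[-2.3269]
Step 6: x=[9.6063] v=[-2.6554]
Step 7: x=[9.1690] v=[-2.9152]
Step 8: x=[8.7041] v=[-3.0996]
Step 9: x=[8.2235] v=[-3.2038]
Step 10: x=[7.7397] v=[-3.2251]
Step 11: x=[7.2653] v=[-3.1630]
Step 12: x=[6.8125] v=[-3.0190]
Step 13: x=[6.3930] v=[-2.7969]
Step 14: x=[6.0176] v=[-2.5024]
Step 15: x=[5.6961] v=[-2.1432]
Step 16: x=[5.4368] v=[-1.7285]
Step 17: x=[5.2464] v=[-1.2691]
Step 18: x=[5.1299] v=[-0.7769]
Step 19: x=[5.0902] v=[-0.2646]
Step 20: x=[5.1284] v=[0.2546]
First v>=0 after going negative at step 20, time=3.0000

Answer: 3.0000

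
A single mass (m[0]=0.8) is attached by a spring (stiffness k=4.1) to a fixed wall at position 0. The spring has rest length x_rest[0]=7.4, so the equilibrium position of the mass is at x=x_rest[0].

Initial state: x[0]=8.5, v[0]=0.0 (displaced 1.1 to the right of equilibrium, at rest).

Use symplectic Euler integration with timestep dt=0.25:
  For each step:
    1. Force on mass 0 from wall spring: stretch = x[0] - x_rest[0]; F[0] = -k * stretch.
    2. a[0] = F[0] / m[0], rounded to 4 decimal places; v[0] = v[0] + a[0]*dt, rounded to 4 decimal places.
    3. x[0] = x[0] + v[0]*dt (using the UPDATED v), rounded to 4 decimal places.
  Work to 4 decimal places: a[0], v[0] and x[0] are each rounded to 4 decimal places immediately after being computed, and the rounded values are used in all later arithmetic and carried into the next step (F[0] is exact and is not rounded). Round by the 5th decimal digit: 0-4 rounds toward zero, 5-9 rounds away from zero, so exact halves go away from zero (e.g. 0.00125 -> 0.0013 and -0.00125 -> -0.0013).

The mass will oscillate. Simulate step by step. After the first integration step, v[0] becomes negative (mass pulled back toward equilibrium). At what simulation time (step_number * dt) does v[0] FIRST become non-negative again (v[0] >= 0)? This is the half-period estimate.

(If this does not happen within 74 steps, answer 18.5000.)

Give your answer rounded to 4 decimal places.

Answer: 1.5000

Derivation:
Step 0: x=[8.5000] v=[0.0000]
Step 1: x=[8.1477] v=[-1.4094]
Step 2: x=[7.5559] v=[-2.3674]
Step 3: x=[6.9141] v=[-2.5672]
Step 4: x=[6.4279] v=[-1.9447]
Step 5: x=[6.2531] v=[-0.6992]
Step 6: x=[6.4457] v=[0.7703]
First v>=0 after going negative at step 6, time=1.5000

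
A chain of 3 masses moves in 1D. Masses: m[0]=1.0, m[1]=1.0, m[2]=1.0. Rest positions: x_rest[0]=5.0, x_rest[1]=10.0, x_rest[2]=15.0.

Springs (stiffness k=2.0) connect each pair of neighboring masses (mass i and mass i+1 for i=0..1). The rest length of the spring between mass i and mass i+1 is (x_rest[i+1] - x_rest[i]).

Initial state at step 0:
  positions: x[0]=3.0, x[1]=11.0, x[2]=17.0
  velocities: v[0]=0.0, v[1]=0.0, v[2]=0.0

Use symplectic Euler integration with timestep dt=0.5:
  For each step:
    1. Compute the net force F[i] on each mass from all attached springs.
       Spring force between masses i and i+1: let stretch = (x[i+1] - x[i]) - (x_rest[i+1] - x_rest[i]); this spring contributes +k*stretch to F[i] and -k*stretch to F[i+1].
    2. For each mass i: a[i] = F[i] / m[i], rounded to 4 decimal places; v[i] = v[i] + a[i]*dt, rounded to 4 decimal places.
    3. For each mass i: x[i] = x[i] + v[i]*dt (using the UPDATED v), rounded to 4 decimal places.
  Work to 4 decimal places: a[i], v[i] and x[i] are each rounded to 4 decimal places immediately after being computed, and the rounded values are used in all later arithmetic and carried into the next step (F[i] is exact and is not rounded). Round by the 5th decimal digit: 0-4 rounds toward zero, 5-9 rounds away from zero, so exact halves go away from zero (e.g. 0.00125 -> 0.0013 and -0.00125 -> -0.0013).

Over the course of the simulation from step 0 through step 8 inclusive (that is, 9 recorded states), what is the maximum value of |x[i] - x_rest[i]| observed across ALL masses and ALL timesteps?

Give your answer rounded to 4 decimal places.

Step 0: x=[3.0000 11.0000 17.0000] v=[0.0000 0.0000 0.0000]
Step 1: x=[4.5000 10.0000 16.5000] v=[3.0000 -2.0000 -1.0000]
Step 2: x=[6.2500 9.5000 15.2500] v=[3.5000 -1.0000 -2.5000]
Step 3: x=[7.1250 10.2500 13.6250] v=[1.7500 1.5000 -3.2500]
Step 4: x=[7.0625 11.1250 12.8125] v=[-0.1250 1.7500 -1.6250]
Step 5: x=[6.5313 10.8125 13.6563] v=[-1.0625 -0.6250 1.6875]
Step 6: x=[5.6407 9.7813 15.5782] v=[-1.7813 -2.0624 3.8437]
Step 7: x=[4.3204 9.5783 17.1016] v=[-2.6407 -0.4061 3.0468]
Step 8: x=[3.1290 10.5080 17.3634] v=[-2.3828 1.8593 0.5235]
Max displacement = 2.3634

Answer: 2.3634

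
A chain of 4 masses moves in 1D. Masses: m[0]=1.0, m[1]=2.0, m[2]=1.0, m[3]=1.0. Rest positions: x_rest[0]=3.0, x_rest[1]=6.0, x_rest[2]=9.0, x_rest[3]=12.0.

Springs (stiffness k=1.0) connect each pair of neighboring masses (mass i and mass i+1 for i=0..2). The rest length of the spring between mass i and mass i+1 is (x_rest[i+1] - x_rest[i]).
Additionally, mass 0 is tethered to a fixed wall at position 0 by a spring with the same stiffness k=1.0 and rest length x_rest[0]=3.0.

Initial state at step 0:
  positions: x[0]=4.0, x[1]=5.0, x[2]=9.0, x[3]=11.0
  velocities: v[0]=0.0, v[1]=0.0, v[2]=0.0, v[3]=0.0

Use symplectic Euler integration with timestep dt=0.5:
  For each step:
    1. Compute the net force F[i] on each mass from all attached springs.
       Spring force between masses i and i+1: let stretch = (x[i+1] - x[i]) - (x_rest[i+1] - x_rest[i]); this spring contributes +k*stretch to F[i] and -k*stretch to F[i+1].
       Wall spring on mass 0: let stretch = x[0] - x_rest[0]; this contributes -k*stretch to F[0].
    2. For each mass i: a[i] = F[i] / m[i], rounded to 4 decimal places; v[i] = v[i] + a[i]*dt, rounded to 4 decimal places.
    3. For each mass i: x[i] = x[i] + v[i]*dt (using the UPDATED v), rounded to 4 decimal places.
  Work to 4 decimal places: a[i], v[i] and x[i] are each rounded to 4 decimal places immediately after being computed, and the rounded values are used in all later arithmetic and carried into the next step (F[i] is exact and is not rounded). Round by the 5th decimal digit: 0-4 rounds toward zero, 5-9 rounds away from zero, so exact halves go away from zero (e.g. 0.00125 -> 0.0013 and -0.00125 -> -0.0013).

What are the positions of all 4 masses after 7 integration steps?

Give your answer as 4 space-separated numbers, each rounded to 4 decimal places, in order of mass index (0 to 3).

Answer: 4.0484 5.2100 9.4991 11.5233

Derivation:
Step 0: x=[4.0000 5.0000 9.0000 11.0000] v=[0.0000 0.0000 0.0000 0.0000]
Step 1: x=[3.2500 5.3750 8.5000 11.2500] v=[-1.5000 0.7500 -1.0000 0.5000]
Step 2: x=[2.2188 5.8750 7.9063 11.5625] v=[-2.0625 1.0000 -1.1875 0.6250]
Step 3: x=[1.5469 6.1719 7.7188 11.7110] v=[-1.3438 0.5938 -0.3751 0.2969]
Step 4: x=[1.6446 6.0840 8.1426 11.6114] v=[0.1953 -0.1758 0.8476 -0.1992]
Step 5: x=[2.4410 5.6985 8.9190 11.3946] v=[1.5927 -0.7710 1.5527 -0.4336]
Step 6: x=[3.4415 5.3084 9.5092 11.3089] v=[2.0010 -0.7803 1.1803 -0.1714]
Step 7: x=[4.0484 5.2100 9.4991 11.5233] v=[1.2137 -0.1968 -0.0203 0.4288]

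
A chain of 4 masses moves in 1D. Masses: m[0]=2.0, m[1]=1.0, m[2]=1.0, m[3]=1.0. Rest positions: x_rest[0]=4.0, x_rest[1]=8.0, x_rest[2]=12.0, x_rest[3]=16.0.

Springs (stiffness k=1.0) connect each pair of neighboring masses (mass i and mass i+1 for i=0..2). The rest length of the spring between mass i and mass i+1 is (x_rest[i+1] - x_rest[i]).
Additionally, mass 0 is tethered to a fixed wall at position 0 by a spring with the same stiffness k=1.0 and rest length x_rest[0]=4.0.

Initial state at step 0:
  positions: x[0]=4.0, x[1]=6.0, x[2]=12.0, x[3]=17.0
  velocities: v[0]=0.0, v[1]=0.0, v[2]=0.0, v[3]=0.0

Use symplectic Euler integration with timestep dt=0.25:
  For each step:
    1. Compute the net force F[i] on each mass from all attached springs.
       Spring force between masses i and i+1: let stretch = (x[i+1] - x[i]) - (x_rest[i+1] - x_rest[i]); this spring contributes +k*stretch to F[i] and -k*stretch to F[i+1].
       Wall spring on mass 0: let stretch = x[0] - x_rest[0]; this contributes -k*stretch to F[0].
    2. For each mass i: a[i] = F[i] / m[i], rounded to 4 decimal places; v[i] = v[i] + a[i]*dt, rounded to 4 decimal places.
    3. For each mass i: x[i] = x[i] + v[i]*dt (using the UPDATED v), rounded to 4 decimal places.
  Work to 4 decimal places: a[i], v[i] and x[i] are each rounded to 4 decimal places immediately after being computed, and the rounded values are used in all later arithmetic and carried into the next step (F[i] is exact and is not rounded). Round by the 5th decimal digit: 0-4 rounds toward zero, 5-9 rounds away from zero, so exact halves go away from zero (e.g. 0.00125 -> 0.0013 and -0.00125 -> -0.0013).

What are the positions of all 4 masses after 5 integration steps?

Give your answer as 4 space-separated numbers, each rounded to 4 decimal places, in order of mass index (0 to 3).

Answer: 3.4209 8.5630 11.6192 16.0934

Derivation:
Step 0: x=[4.0000 6.0000 12.0000 17.0000] v=[0.0000 0.0000 0.0000 0.0000]
Step 1: x=[3.9375 6.2500 11.9375 16.9375] v=[-0.2500 1.0000 -0.2500 -0.2500]
Step 2: x=[3.8242 6.7110 11.8320 16.8125] v=[-0.4531 1.8438 -0.4219 -0.5000]
Step 3: x=[3.6816 7.3116 11.7178 16.6262] v=[-0.5703 2.4024 -0.4570 -0.7451]
Step 4: x=[3.5374 7.9607 11.6349 16.3832] v=[-0.5768 2.5965 -0.3315 -0.9722]
Step 5: x=[3.4209 8.5630 11.6192 16.0934] v=[-0.4661 2.4092 -0.0630 -1.1593]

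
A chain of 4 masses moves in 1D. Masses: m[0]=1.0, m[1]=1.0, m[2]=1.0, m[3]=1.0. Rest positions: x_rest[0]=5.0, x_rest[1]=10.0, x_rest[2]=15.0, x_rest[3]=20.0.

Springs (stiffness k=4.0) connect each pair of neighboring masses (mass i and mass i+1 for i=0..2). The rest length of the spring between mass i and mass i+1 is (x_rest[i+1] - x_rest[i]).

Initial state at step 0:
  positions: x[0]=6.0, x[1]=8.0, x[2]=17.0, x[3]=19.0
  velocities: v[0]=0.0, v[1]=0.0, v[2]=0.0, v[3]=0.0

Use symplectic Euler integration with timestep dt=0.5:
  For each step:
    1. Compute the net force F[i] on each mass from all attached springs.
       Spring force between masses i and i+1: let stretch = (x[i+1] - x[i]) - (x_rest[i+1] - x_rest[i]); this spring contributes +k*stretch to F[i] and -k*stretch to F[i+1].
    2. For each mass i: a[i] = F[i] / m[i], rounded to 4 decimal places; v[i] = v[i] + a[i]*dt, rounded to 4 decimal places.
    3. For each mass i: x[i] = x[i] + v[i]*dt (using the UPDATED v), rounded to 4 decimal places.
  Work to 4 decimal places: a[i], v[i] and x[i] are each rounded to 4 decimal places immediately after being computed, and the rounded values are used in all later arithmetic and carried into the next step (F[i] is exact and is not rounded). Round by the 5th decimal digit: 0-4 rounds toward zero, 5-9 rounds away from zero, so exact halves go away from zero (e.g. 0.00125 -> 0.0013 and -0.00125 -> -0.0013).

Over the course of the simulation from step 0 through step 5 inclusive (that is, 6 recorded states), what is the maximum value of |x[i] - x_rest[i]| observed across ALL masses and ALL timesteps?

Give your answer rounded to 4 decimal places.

Step 0: x=[6.0000 8.0000 17.0000 19.0000] v=[0.0000 0.0000 0.0000 0.0000]
Step 1: x=[3.0000 15.0000 10.0000 22.0000] v=[-6.0000 14.0000 -14.0000 6.0000]
Step 2: x=[7.0000 5.0000 20.0000 18.0000] v=[8.0000 -20.0000 20.0000 -8.0000]
Step 3: x=[4.0000 12.0000 13.0000 21.0000] v=[-6.0000 14.0000 -14.0000 6.0000]
Step 4: x=[4.0000 12.0000 13.0000 21.0000] v=[0.0000 0.0000 0.0000 0.0000]
Step 5: x=[7.0000 5.0000 20.0000 18.0000] v=[6.0000 -14.0000 14.0000 -6.0000]
Max displacement = 5.0000

Answer: 5.0000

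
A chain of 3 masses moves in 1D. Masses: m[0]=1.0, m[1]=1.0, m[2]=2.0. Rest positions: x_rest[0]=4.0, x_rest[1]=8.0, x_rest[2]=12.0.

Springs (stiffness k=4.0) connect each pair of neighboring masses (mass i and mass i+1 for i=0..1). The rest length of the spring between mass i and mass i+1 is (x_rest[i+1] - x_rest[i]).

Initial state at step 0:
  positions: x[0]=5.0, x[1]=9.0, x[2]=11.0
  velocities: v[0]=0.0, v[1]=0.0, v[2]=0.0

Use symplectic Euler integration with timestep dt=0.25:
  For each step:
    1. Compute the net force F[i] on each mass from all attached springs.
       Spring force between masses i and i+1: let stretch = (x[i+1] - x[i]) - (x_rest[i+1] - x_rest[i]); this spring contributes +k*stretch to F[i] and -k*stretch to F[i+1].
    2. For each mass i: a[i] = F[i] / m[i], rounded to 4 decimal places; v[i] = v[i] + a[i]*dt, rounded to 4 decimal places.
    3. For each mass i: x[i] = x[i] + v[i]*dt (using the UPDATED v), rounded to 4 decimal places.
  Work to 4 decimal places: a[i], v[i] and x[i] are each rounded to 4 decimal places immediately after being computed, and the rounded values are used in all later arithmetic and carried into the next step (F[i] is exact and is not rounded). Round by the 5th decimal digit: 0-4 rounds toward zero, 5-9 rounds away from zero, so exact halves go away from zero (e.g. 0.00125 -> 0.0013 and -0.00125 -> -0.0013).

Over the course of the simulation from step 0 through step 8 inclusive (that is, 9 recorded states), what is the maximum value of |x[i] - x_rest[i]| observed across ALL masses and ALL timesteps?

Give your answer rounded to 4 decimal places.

Step 0: x=[5.0000 9.0000 11.0000] v=[0.0000 0.0000 0.0000]
Step 1: x=[5.0000 8.5000 11.2500] v=[0.0000 -2.0000 1.0000]
Step 2: x=[4.8750 7.8125 11.6563] v=[-0.5000 -2.7500 1.6250]
Step 3: x=[4.4844 7.3516 12.0821] v=[-1.5625 -1.8437 1.7031]
Step 4: x=[3.8106 7.3565 12.4166] v=[-2.6953 0.0196 1.3379]
Step 5: x=[3.0233 7.7400 12.6186] v=[-3.1494 1.5338 0.8079]
Step 6: x=[2.4151 8.1639 12.7108] v=[-2.4327 1.6957 0.3686]
Step 7: x=[2.2441 8.2874 12.7346] v=[-0.6839 0.4938 0.0952]
Step 8: x=[2.5840 8.0118 12.7025] v=[1.3594 -1.1023 -0.1284]
Max displacement = 1.7559

Answer: 1.7559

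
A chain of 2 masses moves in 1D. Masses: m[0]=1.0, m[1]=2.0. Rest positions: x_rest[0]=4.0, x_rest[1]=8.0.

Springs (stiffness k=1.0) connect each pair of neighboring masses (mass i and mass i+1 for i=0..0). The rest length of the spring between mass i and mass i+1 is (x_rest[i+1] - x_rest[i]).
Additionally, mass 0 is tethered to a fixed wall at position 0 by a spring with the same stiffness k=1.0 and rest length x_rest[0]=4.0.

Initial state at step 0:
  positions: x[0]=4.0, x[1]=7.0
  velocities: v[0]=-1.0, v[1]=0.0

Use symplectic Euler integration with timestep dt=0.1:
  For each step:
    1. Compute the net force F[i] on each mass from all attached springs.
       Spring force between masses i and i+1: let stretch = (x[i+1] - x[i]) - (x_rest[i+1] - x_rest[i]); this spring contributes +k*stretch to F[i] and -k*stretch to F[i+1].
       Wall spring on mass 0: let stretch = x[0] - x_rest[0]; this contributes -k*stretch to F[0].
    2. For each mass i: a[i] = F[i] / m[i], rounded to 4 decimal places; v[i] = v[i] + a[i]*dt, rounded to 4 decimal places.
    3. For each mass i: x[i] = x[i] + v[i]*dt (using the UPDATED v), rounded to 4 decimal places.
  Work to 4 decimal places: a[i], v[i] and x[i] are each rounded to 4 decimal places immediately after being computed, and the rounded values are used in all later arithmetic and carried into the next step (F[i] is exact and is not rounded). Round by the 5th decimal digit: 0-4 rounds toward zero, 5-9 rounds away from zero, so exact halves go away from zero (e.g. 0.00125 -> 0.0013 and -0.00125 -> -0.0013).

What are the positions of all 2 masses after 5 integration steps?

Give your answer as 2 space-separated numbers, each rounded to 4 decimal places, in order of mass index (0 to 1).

Step 0: x=[4.0000 7.0000] v=[-1.0000 0.0000]
Step 1: x=[3.8900 7.0050] v=[-1.1000 0.0500]
Step 2: x=[3.7723 7.0144] v=[-1.1775 0.0943]
Step 3: x=[3.6493 7.0276] v=[-1.2305 0.1322]
Step 4: x=[3.5235 7.0439] v=[-1.2576 0.1633]
Step 5: x=[3.3977 7.0626] v=[-1.2579 0.1873]

Answer: 3.3977 7.0626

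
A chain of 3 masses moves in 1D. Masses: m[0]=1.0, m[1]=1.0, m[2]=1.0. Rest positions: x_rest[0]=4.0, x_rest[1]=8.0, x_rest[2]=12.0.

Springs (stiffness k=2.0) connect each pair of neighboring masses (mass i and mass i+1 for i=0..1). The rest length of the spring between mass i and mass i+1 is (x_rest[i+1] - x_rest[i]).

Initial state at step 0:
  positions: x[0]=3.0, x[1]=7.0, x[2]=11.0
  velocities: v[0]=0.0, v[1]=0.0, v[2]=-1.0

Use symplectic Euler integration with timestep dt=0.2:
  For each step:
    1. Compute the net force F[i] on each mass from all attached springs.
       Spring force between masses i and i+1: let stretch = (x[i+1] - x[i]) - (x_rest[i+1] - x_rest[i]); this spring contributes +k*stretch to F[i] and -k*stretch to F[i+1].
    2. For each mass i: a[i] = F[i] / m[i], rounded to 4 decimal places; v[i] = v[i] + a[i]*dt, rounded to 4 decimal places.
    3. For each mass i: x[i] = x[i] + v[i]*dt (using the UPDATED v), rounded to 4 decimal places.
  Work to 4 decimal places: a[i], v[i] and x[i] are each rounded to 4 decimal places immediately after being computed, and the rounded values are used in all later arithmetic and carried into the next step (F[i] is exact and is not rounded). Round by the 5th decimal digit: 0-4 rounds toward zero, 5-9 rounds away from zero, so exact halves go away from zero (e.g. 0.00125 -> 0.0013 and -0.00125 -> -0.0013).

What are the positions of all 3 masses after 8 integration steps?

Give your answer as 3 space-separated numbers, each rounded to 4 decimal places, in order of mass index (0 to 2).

Step 0: x=[3.0000 7.0000 11.0000] v=[0.0000 0.0000 -1.0000]
Step 1: x=[3.0000 7.0000 10.8000] v=[0.0000 0.0000 -1.0000]
Step 2: x=[3.0000 6.9840 10.6160] v=[0.0000 -0.0800 -0.9200]
Step 3: x=[2.9987 6.9398 10.4614] v=[-0.0064 -0.2208 -0.7728]
Step 4: x=[2.9927 6.8621 10.3451] v=[-0.0300 -0.3886 -0.5814]
Step 5: x=[2.9763 6.7535 10.2702] v=[-0.0822 -0.5432 -0.3746]
Step 6: x=[2.9420 6.6240 10.2339] v=[-0.1713 -0.6474 -0.1813]
Step 7: x=[2.8823 6.4888 10.2288] v=[-0.2985 -0.6762 -0.0253]
Step 8: x=[2.7911 6.3642 10.2445] v=[-0.4559 -0.6228 0.0787]

Answer: 2.7911 6.3642 10.2445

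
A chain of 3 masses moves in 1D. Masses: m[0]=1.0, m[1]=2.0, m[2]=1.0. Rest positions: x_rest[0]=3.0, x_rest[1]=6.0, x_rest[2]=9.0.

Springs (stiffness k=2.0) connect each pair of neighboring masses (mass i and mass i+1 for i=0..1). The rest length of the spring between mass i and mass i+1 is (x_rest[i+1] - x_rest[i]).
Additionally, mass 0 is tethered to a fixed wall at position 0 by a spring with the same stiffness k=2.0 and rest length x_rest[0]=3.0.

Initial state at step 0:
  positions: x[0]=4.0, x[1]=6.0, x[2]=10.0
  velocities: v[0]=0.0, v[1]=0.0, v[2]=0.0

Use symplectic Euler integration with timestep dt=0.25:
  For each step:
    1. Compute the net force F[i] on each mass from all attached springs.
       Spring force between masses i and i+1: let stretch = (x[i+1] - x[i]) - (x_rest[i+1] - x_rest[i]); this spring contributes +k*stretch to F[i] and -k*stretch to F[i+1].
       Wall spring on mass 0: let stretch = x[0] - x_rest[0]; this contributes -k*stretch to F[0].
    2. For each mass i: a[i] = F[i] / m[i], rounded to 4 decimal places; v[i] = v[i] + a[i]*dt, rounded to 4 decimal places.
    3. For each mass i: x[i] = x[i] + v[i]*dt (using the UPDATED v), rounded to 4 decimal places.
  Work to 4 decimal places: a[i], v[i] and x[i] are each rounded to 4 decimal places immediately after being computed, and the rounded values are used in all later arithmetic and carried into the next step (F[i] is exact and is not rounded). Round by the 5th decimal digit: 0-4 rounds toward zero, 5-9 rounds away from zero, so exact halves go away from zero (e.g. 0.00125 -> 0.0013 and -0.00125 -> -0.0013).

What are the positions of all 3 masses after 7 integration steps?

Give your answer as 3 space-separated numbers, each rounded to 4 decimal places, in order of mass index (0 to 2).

Step 0: x=[4.0000 6.0000 10.0000] v=[0.0000 0.0000 0.0000]
Step 1: x=[3.7500 6.1250 9.8750] v=[-1.0000 0.5000 -0.5000]
Step 2: x=[3.3281 6.3360 9.6563] v=[-1.6875 0.8438 -0.8750]
Step 3: x=[2.8662 6.5665 9.3975] v=[-1.8476 0.9219 -1.0352]
Step 4: x=[2.5086 6.7427 9.1598] v=[-1.4306 0.7046 -0.9507]
Step 5: x=[2.3666 6.8053 8.9950] v=[-0.5679 0.2504 -0.6593]
Step 6: x=[2.4837 6.7273 8.9315] v=[0.4682 -0.3119 -0.2542]
Step 7: x=[2.8208 6.5219 8.9674] v=[1.3482 -0.8218 0.1437]

Answer: 2.8208 6.5219 8.9674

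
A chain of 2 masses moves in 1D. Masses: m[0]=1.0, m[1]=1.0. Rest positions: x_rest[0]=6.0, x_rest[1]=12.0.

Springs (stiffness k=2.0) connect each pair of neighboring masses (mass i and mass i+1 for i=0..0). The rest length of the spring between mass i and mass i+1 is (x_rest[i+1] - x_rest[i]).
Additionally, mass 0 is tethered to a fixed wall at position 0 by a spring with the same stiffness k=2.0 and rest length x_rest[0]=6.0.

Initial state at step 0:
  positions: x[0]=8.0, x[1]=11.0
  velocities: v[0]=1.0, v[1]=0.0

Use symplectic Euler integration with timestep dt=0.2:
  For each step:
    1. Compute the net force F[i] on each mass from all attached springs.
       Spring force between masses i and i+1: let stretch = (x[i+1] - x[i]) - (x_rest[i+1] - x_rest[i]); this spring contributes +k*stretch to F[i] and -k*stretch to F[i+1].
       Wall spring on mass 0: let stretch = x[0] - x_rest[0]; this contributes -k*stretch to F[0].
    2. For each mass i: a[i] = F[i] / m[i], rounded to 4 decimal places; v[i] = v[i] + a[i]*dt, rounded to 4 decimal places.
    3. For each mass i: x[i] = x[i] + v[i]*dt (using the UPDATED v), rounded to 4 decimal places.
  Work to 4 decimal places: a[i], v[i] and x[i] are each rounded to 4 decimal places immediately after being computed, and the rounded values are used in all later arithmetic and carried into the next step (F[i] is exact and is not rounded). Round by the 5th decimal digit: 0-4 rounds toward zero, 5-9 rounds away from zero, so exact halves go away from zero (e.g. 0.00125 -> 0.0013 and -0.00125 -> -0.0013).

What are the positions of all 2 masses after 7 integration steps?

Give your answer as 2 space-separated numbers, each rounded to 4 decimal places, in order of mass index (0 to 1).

Answer: 4.4500 13.6864

Derivation:
Step 0: x=[8.0000 11.0000] v=[1.0000 0.0000]
Step 1: x=[7.8000 11.2400] v=[-1.0000 1.2000]
Step 2: x=[7.2512 11.6848] v=[-2.7440 2.2240]
Step 3: x=[6.4770 12.2549] v=[-3.8710 2.8506]
Step 4: x=[5.6469 12.8428] v=[-4.1506 2.9394]
Step 5: x=[4.9407 13.3350] v=[-3.5310 2.4610]
Step 6: x=[4.5108 13.6357] v=[-2.1496 1.5033]
Step 7: x=[4.4500 13.6864] v=[-0.3040 0.2533]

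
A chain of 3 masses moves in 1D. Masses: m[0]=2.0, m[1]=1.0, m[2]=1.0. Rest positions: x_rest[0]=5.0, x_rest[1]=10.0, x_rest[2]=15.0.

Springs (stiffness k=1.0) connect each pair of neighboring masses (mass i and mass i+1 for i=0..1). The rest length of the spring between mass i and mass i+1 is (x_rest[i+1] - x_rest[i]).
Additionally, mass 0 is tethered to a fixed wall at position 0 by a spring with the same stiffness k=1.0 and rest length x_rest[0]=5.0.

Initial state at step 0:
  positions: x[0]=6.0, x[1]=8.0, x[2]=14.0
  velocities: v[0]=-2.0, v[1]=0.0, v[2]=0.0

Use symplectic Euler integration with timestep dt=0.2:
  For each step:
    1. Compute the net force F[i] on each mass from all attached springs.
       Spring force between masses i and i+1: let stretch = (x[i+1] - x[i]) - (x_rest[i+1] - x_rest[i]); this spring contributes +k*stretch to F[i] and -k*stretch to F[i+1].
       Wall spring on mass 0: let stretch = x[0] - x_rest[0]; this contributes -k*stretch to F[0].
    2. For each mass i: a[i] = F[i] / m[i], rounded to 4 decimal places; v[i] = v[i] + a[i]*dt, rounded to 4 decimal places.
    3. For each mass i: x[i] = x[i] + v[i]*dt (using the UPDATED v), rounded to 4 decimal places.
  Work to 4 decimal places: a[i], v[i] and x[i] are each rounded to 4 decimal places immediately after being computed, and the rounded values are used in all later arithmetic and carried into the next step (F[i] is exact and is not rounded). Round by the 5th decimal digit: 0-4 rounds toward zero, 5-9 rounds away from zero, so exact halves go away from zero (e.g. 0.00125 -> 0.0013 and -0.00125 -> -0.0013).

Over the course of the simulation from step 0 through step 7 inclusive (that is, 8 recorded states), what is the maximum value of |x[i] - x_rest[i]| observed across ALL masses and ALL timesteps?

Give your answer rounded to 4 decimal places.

Answer: 2.5673

Derivation:
Step 0: x=[6.0000 8.0000 14.0000] v=[-2.0000 0.0000 0.0000]
Step 1: x=[5.5200 8.1600 13.9600] v=[-2.4000 0.8000 -0.2000]
Step 2: x=[4.9824 8.4464 13.8880] v=[-2.6880 1.4320 -0.3600]
Step 3: x=[4.4144 8.8119 13.7983] v=[-2.8398 1.8275 -0.4483]
Step 4: x=[3.8461 9.2010 13.7092] v=[-2.8415 1.9453 -0.4456]
Step 5: x=[3.3080 9.5562 13.6398] v=[-2.6906 1.7760 -0.3472]
Step 6: x=[2.8287 9.8248 13.6070] v=[-2.3966 1.3431 -0.1639]
Step 7: x=[2.4327 9.9649 13.6229] v=[-1.9799 0.7003 0.0797]
Max displacement = 2.5673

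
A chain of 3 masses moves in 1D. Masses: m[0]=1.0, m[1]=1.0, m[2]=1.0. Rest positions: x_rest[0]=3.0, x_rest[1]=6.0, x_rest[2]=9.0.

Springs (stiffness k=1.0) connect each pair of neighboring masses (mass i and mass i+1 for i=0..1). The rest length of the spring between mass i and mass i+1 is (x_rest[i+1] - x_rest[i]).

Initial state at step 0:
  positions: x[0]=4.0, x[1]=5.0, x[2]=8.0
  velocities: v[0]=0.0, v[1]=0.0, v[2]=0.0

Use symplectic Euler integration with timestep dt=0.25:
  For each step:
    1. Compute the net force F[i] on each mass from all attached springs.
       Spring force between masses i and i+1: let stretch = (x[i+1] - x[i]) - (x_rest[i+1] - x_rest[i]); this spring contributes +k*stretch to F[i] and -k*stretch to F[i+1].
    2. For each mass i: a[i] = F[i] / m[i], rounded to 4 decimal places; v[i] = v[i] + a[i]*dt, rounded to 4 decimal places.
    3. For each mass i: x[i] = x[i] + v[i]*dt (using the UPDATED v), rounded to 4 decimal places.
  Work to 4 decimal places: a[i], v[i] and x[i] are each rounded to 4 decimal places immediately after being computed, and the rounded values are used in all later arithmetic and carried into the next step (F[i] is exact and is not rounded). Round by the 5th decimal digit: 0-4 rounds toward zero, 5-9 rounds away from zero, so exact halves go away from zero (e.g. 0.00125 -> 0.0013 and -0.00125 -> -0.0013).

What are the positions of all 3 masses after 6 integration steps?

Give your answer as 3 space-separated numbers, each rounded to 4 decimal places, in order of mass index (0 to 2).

Step 0: x=[4.0000 5.0000 8.0000] v=[0.0000 0.0000 0.0000]
Step 1: x=[3.8750 5.1250 8.0000] v=[-0.5000 0.5000 0.0000]
Step 2: x=[3.6406 5.3516 8.0078] v=[-0.9375 0.9063 0.0313]
Step 3: x=[3.3257 5.6373 8.0371] v=[-1.2598 1.1426 0.1173]
Step 4: x=[2.9677 5.9285 8.1040] v=[-1.4319 1.1647 0.2674]
Step 5: x=[2.6073 6.1706 8.2224] v=[-1.4417 0.9684 0.4735]
Step 6: x=[2.2821 6.3182 8.4001] v=[-1.3009 0.5905 0.7106]

Answer: 2.2821 6.3182 8.4001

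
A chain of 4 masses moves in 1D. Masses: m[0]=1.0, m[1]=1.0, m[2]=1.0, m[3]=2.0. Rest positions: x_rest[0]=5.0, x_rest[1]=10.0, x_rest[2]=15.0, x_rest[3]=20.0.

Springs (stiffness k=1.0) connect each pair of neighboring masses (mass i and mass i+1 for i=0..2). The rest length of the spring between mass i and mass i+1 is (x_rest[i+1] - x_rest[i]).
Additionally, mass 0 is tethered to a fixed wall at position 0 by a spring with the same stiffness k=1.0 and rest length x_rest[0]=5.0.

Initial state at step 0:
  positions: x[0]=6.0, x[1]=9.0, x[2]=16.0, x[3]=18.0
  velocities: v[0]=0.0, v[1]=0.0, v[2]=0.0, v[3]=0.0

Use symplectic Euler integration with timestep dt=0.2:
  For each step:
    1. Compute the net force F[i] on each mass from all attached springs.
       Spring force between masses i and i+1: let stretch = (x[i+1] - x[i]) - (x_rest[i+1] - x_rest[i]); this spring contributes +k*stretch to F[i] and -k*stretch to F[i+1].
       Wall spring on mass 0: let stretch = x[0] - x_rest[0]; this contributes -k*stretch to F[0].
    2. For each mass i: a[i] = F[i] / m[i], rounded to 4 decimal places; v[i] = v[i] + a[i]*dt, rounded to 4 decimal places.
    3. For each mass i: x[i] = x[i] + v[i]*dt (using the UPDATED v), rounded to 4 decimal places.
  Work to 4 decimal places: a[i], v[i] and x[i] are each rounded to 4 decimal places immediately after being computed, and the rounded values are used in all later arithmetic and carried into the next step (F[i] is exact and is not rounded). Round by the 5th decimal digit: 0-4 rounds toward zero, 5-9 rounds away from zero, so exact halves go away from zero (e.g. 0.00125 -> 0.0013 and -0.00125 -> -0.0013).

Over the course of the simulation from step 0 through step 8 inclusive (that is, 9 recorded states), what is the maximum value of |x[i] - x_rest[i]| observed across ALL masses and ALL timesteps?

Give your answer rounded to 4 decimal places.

Step 0: x=[6.0000 9.0000 16.0000 18.0000] v=[0.0000 0.0000 0.0000 0.0000]
Step 1: x=[5.8800 9.1600 15.8000 18.0600] v=[-0.6000 0.8000 -1.0000 0.3000]
Step 2: x=[5.6560 9.4544 15.4248 18.1748] v=[-1.1200 1.4720 -1.8760 0.5740]
Step 3: x=[5.3577 9.8357 14.9208 18.3346] v=[-1.4915 1.9064 -2.5201 0.7990]
Step 4: x=[5.0242 10.2413 14.3499 18.5261] v=[-1.6674 2.0278 -2.8544 0.9576]
Step 5: x=[4.6984 10.6025 13.7817 18.7341] v=[-1.6288 1.8061 -2.8409 1.0400]
Step 6: x=[4.4209 10.8547 13.2844 18.9431] v=[-1.3877 1.2611 -2.4863 1.0448]
Step 7: x=[4.2239 10.9468 12.9163 19.1389] v=[-0.9851 0.4603 -1.8405 0.9789]
Step 8: x=[4.1268 10.8487 12.7183 19.3102] v=[-0.4853 -0.4904 -0.9899 0.8566]
Max displacement = 2.2817

Answer: 2.2817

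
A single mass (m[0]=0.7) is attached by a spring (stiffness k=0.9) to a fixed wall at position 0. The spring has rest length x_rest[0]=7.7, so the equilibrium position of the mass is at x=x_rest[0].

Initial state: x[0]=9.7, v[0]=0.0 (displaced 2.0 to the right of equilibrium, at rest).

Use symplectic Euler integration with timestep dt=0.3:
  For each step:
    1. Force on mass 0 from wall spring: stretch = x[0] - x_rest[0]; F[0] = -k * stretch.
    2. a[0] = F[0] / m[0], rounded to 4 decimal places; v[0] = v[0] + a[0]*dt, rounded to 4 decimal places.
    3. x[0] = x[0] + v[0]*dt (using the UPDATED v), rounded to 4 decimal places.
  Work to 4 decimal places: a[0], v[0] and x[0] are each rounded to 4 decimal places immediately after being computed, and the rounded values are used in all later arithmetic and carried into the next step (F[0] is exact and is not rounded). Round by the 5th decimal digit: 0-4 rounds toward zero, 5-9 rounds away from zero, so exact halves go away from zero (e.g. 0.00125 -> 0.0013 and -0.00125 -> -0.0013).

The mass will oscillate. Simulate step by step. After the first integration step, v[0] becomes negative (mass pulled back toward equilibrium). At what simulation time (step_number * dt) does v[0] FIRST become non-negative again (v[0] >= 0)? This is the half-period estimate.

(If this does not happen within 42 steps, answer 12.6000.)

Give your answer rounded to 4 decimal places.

Answer: 3.0000

Derivation:
Step 0: x=[9.7000] v=[0.0000]
Step 1: x=[9.4686] v=[-0.7714]
Step 2: x=[9.0325] v=[-1.4536]
Step 3: x=[8.4422] v=[-1.9676]
Step 4: x=[7.7660] v=[-2.2539]
Step 5: x=[7.0822] v=[-2.2794]
Step 6: x=[6.4699] v=[-2.0411]
Step 7: x=[5.9999] v=[-1.5666]
Step 8: x=[5.7266] v=[-0.9109]
Step 9: x=[5.6817] v=[-0.1497]
Step 10: x=[5.8703] v=[0.6288]
First v>=0 after going negative at step 10, time=3.0000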